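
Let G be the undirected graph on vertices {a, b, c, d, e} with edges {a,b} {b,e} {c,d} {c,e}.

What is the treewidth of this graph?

A width-1 tree decomposition is:
Bags: B1 = {a, b}  B2 = {b, e}  B3 = {c, e}  B4 = {c, d}
Tree: B1–B2, B2–B3, B3–B4
The largest bag has 2 vertices, giving width 1; this decomposition certifies tw(G) ≤ 1. G has an edge, so its treewidth is at least 1. Hence tw(G) = 1 exactly.

1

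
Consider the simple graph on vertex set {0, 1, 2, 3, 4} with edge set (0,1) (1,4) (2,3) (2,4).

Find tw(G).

1

A width-1 tree decomposition is:
Bags: B1 = {0, 1}  B2 = {1, 4}  B3 = {2, 4}  B4 = {2, 3}
Tree: B1–B2, B2–B3, B3–B4
Each bag holds 2 vertices, so the decomposition has width 1, which upper-bounds the treewidth. Since G has at least one edge (e.g. 0–1), it is not an edgeless graph, so tw(G) ≥ 1. The upper and lower bounds meet at 1, so that is the treewidth.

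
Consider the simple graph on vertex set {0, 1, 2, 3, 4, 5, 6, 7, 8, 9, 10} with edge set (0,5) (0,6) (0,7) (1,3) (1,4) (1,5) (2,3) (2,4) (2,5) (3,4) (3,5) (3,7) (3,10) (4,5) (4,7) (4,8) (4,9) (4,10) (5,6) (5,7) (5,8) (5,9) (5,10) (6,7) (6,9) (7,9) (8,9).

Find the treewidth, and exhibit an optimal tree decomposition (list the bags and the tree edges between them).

The largest bag has 4 vertices, giving width 3; this decomposition certifies tw(G) ≤ 3. On the other hand G contains the 4-clique {0, 5, 6, 7}. A clique must lie in a single bag of any decomposition, so no decomposition can have width below 3. Therefore the treewidth is 3.

Treewidth 3.
One such decomposition:
Bags: B1 = {1, 3, 4, 5}  B2 = {3, 4, 5, 7}  B3 = {2, 3, 4, 5}  B4 = {4, 5, 7, 9}  B5 = {5, 6, 7, 9}  B6 = {3, 4, 5, 10}  B7 = {0, 5, 6, 7}  B8 = {4, 5, 8, 9}
Tree: B1–B2, B2–B3, B2–B4, B4–B5, B2–B6, B5–B7, B4–B8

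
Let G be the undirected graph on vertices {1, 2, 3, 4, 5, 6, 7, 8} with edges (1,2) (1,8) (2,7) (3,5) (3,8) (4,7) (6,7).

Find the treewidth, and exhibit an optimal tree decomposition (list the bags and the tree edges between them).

Treewidth 1.
One optimal decomposition is:
Bags: B1 = {1, 8}  B2 = {3, 8}  B3 = {1, 2}  B4 = {2, 7}  B5 = {3, 5}  B6 = {4, 7}  B7 = {6, 7}
Tree: B1–B2, B1–B3, B3–B4, B2–B5, B4–B6, B6–B7

Each bag holds 2 vertices, so the decomposition has width 1, which upper-bounds the treewidth. G has an edge, so its treewidth is at least 1. Hence tw(G) = 1 exactly.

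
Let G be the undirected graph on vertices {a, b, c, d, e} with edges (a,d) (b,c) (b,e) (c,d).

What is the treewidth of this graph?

1

A width-1 tree decomposition is:
Bags: B1 = {a, d}  B2 = {c, d}  B3 = {b, c}  B4 = {b, e}
Tree: B1–B2, B2–B3, B3–B4
Each bag holds 2 vertices, so the decomposition has width 1, which upper-bounds the treewidth. G has an edge, so its treewidth is at least 1. The upper and lower bounds meet at 1, so that is the treewidth.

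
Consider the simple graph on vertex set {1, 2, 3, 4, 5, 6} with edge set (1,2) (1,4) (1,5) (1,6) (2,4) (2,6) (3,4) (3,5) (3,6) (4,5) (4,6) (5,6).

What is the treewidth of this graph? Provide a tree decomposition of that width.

Each bag holds 4 vertices, so the decomposition has width 3, which upper-bounds the treewidth. Conversely, {1, 2, 4, 6} is a clique of size 4, and the vertices of any clique must share a bag in every tree decomposition; so some bag has ≥ 4 vertices and tw(G) ≥ 3. Combining the bounds, tw(G) = 3.

Treewidth 3.
One optimal decomposition is:
Bags: B1 = {1, 4, 5, 6}  B2 = {3, 4, 5, 6}  B3 = {1, 2, 4, 6}
Tree: B1–B2, B1–B3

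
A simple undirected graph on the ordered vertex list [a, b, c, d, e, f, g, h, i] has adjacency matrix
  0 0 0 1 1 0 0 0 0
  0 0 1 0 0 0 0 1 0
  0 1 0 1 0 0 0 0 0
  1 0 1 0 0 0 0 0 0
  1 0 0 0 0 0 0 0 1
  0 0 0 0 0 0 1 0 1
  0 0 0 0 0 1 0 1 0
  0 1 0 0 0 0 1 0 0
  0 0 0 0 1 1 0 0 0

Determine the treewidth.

2

A width-2 tree decomposition is:
Bags: B1 = {a, d, e}  B2 = {d, e, i}  B3 = {d, f, i}  B4 = {d, f, g}  B5 = {d, g, h}  B6 = {b, d, h}  B7 = {b, c, d}
Tree: B1–B2, B2–B3, B3–B4, B4–B5, B5–B6, B6–B7
The largest bag has 3 vertices, giving width 2; this decomposition certifies tw(G) ≤ 2. For the lower bound, G contains the cycle d–a–e–i–f–g–h–b–c–d, so G is not a forest; only forests have treewidth ≤ 1, hence tw(G) ≥ 2. Combining the bounds, tw(G) = 2.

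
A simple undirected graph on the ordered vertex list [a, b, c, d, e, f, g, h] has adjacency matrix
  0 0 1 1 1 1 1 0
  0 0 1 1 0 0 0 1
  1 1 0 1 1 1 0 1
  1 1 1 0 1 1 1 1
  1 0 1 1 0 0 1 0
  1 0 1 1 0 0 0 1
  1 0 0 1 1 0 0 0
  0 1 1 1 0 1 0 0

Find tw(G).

3

A width-3 tree decomposition is:
Bags: B1 = {c, d, f, h}  B2 = {b, c, d, h}  B3 = {a, c, d, f}  B4 = {a, c, d, e}  B5 = {a, d, e, g}
Tree: B1–B2, B1–B3, B3–B4, B4–B5
Each bag holds 4 vertices, so the decomposition has width 3, which upper-bounds the treewidth. For the lower bound, the 4 vertices {a, d, e, g} are pairwise adjacent, and any tree decomposition puts a clique entirely inside one bag — forcing width ≥ 3. Therefore the treewidth is 3.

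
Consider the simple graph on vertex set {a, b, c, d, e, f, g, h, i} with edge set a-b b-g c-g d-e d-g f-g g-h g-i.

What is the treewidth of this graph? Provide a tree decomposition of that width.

Treewidth 1.
One optimal decomposition is:
Bags: B1 = {d, g}  B2 = {b, g}  B3 = {a, b}  B4 = {g, i}  B5 = {g, h}  B6 = {c, g}  B7 = {d, e}  B8 = {f, g}
Tree: B1–B2, B2–B3, B1–B4, B1–B5, B5–B6, B1–B7, B1–B8

Each bag holds 2 vertices, so the decomposition has width 1, which upper-bounds the treewidth. Any graph with an edge has treewidth ≥ 1, and G has the edge d–g. Therefore the treewidth is 1.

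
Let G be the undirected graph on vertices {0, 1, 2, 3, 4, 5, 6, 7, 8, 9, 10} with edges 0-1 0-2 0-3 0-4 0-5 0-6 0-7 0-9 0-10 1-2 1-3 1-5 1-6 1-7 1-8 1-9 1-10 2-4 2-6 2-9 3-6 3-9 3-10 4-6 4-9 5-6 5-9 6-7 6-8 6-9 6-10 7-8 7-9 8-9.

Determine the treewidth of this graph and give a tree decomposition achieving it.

Every bag has size at most 5, so the width is 5 − 1 = 4 and tw(G) ≤ 4. On the other hand G contains the 5-clique {0, 1, 2, 6, 9}. A clique must lie in a single bag of any decomposition, so no decomposition can have width below 4. Hence tw(G) = 4 exactly.

Treewidth 4.
Bags: B1 = {0, 2, 4, 6, 9}  B2 = {0, 1, 2, 6, 9}  B3 = {0, 1, 3, 6, 9}  B4 = {0, 1, 5, 6, 9}  B5 = {0, 1, 6, 7, 9}  B6 = {0, 1, 3, 6, 10}  B7 = {1, 6, 7, 8, 9}
Tree: B1–B2, B2–B3, B2–B4, B3–B5, B3–B6, B5–B7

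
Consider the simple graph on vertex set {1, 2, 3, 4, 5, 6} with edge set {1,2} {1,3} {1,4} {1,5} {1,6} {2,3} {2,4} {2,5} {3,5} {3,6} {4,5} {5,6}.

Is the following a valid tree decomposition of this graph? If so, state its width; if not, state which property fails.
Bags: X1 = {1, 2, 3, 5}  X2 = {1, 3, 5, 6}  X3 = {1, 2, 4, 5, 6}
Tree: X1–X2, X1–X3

No — bags containing vertex 6 are not connected in the tree.

A tree decomposition must satisfy three properties: every vertex lies in some bag; for every edge, both endpoints lie together in some bag; and for every vertex, the bags containing it form a connected subtree. Here bags containing vertex 6 are not connected in the tree, so the decomposition is invalid.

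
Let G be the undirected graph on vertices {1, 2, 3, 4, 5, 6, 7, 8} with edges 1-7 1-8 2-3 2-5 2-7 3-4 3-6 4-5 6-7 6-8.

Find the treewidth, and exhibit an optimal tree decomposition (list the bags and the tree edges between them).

The largest bag has 3 vertices, giving width 2; this decomposition certifies tw(G) ≤ 2. Since 8–1–7–6–8 is a cycle in G, G is not acyclic. Forests are exactly the graphs of treewidth ≤ 1, so tw(G) ≥ 2. The upper and lower bounds meet at 2, so that is the treewidth.

Treewidth 2.
One optimal decomposition is:
Bags: B1 = {1, 6, 8}  B2 = {1, 6, 7}  B3 = {3, 6, 7}  B4 = {2, 3, 7}  B5 = {2, 3, 4}  B6 = {2, 4, 5}
Tree: B1–B2, B2–B3, B3–B4, B4–B5, B5–B6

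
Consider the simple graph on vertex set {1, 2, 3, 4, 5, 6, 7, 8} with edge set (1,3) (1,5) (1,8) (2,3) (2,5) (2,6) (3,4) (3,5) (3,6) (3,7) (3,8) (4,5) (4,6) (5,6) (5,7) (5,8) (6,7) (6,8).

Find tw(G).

3

A width-3 tree decomposition is:
Bags: B1 = {3, 5, 6, 7}  B2 = {3, 4, 5, 6}  B3 = {2, 3, 5, 6}  B4 = {3, 5, 6, 8}  B5 = {1, 3, 5, 8}
Tree: B1–B2, B2–B3, B3–B4, B4–B5
The largest bag has 4 vertices, giving width 3; this decomposition certifies tw(G) ≤ 3. Conversely, {1, 3, 5, 8} is a clique of size 4, and the vertices of any clique must share a bag in every tree decomposition; so some bag has ≥ 4 vertices and tw(G) ≥ 3. Hence tw(G) = 3 exactly.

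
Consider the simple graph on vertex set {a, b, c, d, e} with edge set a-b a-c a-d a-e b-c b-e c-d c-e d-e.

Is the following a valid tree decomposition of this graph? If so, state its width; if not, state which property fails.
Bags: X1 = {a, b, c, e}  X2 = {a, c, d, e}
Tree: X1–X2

Checking the three conditions: (i) the bags cover all of {a, b, c, d, e}; (ii) for each edge, some bag contains both endpoints; (iii) the bags containing any fixed vertex form a subtree. All hold, so the decomposition is valid with width 4 − 1 = 3.

Yes; width 3.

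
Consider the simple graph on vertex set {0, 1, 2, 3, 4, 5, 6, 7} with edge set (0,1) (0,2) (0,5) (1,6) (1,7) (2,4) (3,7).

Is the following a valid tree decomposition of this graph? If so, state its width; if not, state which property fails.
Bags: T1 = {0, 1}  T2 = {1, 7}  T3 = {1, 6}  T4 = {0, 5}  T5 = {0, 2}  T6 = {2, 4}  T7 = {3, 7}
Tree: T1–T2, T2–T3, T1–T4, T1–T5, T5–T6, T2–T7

Yes; width 1.

Vertex coverage: the bags together contain {0, 1, 2, 3, 4, 5, 6, 7}, the full vertex set. Edge coverage: each edge of G has both endpoints in at least one bag. Running intersection: for every vertex, the bags containing it form a connected subtree. All three properties hold, so this is a valid tree decomposition of width max|bag| − 1 = 1, and hence tw(G) ≤ 1.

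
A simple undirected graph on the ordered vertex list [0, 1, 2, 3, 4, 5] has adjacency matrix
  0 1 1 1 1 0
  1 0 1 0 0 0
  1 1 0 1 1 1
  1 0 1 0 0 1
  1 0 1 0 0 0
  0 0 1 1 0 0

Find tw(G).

2

A width-2 tree decomposition is:
Bags: B1 = {0, 1, 2}  B2 = {0, 2, 3}  B3 = {0, 2, 4}  B4 = {2, 3, 5}
Tree: B1–B2, B1–B3, B2–B4
Every bag has size at most 3, so the width is 3 − 1 = 2 and tw(G) ≤ 2. For the lower bound, the 3 vertices {0, 1, 2} are pairwise adjacent, and any tree decomposition puts a clique entirely inside one bag — forcing width ≥ 2. Combining the bounds, tw(G) = 2.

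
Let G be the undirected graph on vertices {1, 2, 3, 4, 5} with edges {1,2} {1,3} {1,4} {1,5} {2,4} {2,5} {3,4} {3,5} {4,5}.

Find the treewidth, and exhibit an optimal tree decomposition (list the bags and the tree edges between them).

Treewidth 3.
One such decomposition:
Bags: B1 = {1, 3, 4, 5}  B2 = {1, 2, 4, 5}
Tree: B1–B2

Every bag has size at most 4, so the width is 4 − 1 = 3 and tw(G) ≤ 3. On the other hand G contains the 4-clique {1, 2, 4, 5}. A clique must lie in a single bag of any decomposition, so no decomposition can have width below 3. Hence tw(G) = 3 exactly.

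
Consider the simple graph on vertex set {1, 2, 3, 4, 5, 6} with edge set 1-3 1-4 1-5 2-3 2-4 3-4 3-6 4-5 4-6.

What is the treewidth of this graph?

2

A width-2 tree decomposition is:
Bags: B1 = {3, 4, 6}  B2 = {2, 3, 4}  B3 = {1, 3, 4}  B4 = {1, 4, 5}
Tree: B1–B2, B1–B3, B3–B4
Every bag has size at most 3, so the width is 3 − 1 = 2 and tw(G) ≤ 2. On the other hand G contains the 3-clique {1, 3, 4}. A clique must lie in a single bag of any decomposition, so no decomposition can have width below 2. Therefore the treewidth is 2.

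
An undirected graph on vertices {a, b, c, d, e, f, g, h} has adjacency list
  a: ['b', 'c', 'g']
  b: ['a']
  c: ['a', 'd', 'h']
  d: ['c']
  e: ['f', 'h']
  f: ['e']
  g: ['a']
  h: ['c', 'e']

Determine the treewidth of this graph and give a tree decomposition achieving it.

Treewidth 1.
Bags: B1 = {c, d}  B2 = {c, h}  B3 = {e, h}  B4 = {a, c}  B5 = {e, f}  B6 = {a, g}  B7 = {a, b}
Tree: B1–B2, B2–B3, B2–B4, B3–B5, B4–B6, B4–B7

The largest bag has 2 vertices, giving width 1; this decomposition certifies tw(G) ≤ 1. Since G has at least one edge (e.g. c–d), it is not an edgeless graph, so tw(G) ≥ 1. Combining the bounds, tw(G) = 1.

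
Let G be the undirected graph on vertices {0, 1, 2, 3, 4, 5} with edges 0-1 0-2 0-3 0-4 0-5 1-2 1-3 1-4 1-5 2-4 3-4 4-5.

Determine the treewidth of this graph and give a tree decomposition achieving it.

Treewidth 3.
Bags: B1 = {0, 1, 4, 5}  B2 = {0, 1, 3, 4}  B3 = {0, 1, 2, 4}
Tree: B1–B2, B2–B3

The largest bag has 4 vertices, giving width 3; this decomposition certifies tw(G) ≤ 3. Conversely, {0, 1, 2, 4} is a clique of size 4, and the vertices of any clique must share a bag in every tree decomposition; so some bag has ≥ 4 vertices and tw(G) ≥ 3. Hence tw(G) = 3 exactly.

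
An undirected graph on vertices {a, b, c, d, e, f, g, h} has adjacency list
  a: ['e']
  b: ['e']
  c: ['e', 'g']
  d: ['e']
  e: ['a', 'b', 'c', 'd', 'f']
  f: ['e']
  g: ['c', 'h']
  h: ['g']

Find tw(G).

1

A width-1 tree decomposition is:
Bags: B1 = {d, e}  B2 = {e, f}  B3 = {b, e}  B4 = {c, e}  B5 = {c, g}  B6 = {a, e}  B7 = {g, h}
Tree: B1–B2, B1–B3, B2–B4, B4–B5, B3–B6, B5–B7
Each bag holds 2 vertices, so the decomposition has width 1, which upper-bounds the treewidth. Any graph with an edge has treewidth ≥ 1, and G has the edge e–d. Hence tw(G) = 1 exactly.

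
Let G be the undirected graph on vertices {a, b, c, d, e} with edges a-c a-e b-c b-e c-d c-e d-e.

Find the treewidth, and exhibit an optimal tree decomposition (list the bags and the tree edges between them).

Each bag holds 3 vertices, so the decomposition has width 2, which upper-bounds the treewidth. On the other hand G contains the 3-clique {c, d, e}. A clique must lie in a single bag of any decomposition, so no decomposition can have width below 2. Hence tw(G) = 2 exactly.

Treewidth 2.
Bags: B1 = {b, c, e}  B2 = {c, d, e}  B3 = {a, c, e}
Tree: B1–B2, B1–B3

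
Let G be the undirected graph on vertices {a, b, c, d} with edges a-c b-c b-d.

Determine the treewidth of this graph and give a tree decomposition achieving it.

Treewidth 1.
One such decomposition:
Bags: B1 = {a, c}  B2 = {b, c}  B3 = {b, d}
Tree: B1–B2, B2–B3

Every bag has size at most 2, so the width is 2 − 1 = 1 and tw(G) ≤ 1. Since G has at least one edge (e.g. a–c), it is not an edgeless graph, so tw(G) ≥ 1. Therefore the treewidth is 1.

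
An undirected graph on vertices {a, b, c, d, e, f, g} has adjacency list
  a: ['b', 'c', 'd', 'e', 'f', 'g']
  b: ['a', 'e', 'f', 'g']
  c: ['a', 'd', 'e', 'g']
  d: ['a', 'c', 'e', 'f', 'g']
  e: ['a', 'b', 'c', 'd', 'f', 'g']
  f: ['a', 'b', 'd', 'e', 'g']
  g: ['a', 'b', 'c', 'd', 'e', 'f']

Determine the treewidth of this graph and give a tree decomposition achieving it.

Treewidth 4.
One optimal decomposition is:
Bags: B1 = {a, c, d, e, g}  B2 = {a, d, e, f, g}  B3 = {a, b, e, f, g}
Tree: B1–B2, B2–B3

Each bag holds 5 vertices, so the decomposition has width 4, which upper-bounds the treewidth. On the other hand G contains the 5-clique {a, c, d, e, g}. A clique must lie in a single bag of any decomposition, so no decomposition can have width below 4. Therefore the treewidth is 4.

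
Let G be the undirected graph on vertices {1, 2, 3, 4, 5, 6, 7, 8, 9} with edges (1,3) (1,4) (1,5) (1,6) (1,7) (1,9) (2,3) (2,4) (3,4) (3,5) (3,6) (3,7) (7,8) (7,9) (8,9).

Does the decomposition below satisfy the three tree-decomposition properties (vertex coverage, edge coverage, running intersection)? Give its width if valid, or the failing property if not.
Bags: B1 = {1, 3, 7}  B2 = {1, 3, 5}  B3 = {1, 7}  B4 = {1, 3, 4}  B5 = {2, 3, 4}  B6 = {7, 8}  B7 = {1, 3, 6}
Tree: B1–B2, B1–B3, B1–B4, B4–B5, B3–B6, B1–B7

A tree decomposition must satisfy three properties: every vertex lies in some bag; for every edge, both endpoints lie together in some bag; and for every vertex, the bags containing it form a connected subtree. Here vertex 9 appears in no bag, so the decomposition is invalid.

No — vertex 9 appears in no bag.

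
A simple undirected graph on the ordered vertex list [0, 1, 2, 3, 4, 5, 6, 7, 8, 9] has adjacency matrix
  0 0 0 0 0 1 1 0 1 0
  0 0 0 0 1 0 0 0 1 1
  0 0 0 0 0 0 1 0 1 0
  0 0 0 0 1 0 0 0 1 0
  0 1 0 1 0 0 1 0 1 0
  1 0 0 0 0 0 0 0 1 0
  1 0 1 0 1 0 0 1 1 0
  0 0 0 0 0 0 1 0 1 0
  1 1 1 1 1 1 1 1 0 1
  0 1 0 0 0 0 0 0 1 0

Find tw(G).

2

A width-2 tree decomposition is:
Bags: B1 = {1, 4, 8}  B2 = {4, 6, 8}  B3 = {6, 7, 8}  B4 = {2, 6, 8}  B5 = {1, 8, 9}  B6 = {0, 6, 8}  B7 = {3, 4, 8}  B8 = {0, 5, 8}
Tree: B1–B2, B2–B3, B3–B4, B1–B5, B3–B6, B2–B7, B6–B8
Every bag has size at most 3, so the width is 3 − 1 = 2 and tw(G) ≤ 2. On the other hand G contains the 3-clique {1, 8, 9}. A clique must lie in a single bag of any decomposition, so no decomposition can have width below 2. Hence tw(G) = 2 exactly.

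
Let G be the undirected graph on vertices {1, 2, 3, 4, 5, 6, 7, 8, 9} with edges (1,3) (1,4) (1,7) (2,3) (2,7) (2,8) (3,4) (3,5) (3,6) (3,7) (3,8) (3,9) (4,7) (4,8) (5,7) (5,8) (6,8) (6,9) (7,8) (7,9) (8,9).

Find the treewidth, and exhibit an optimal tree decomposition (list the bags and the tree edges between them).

Every bag has size at most 4, so the width is 4 − 1 = 3 and tw(G) ≤ 3. On the other hand G contains the 4-clique {3, 6, 8, 9}. A clique must lie in a single bag of any decomposition, so no decomposition can have width below 3. The upper and lower bounds meet at 3, so that is the treewidth.

Treewidth 3.
One such decomposition:
Bags: B1 = {3, 4, 7, 8}  B2 = {3, 5, 7, 8}  B3 = {2, 3, 7, 8}  B4 = {3, 7, 8, 9}  B5 = {3, 6, 8, 9}  B6 = {1, 3, 4, 7}
Tree: B1–B2, B1–B3, B3–B4, B4–B5, B1–B6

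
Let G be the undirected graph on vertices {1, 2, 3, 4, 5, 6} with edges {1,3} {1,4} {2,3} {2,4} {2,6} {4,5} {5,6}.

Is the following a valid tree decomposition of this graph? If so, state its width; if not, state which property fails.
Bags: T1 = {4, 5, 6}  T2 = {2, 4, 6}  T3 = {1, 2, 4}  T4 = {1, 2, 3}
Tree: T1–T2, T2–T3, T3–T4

Yes; width 2.

Checking the three conditions: (i) the bags cover all of {1, 2, 3, 4, 5, 6}; (ii) for each edge, some bag contains both endpoints; (iii) the bags containing any fixed vertex form a subtree. All hold, so the decomposition is valid with width 3 − 1 = 2.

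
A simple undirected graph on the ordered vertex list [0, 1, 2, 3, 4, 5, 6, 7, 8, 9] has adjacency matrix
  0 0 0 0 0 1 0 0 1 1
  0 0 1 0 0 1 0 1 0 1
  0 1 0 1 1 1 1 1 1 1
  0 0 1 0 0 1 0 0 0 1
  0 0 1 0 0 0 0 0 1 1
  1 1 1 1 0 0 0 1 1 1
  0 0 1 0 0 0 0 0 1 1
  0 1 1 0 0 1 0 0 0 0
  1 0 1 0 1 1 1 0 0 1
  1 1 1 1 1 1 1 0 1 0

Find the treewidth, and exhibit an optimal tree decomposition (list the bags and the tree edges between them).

Treewidth 3.
One optimal decomposition is:
Bags: B1 = {1, 2, 5, 9}  B2 = {2, 5, 8, 9}  B3 = {2, 3, 5, 9}  B4 = {2, 6, 8, 9}  B5 = {1, 2, 5, 7}  B6 = {0, 5, 8, 9}  B7 = {2, 4, 8, 9}
Tree: B1–B2, B1–B3, B2–B4, B1–B5, B2–B6, B4–B7

Every bag has size at most 4, so the width is 4 − 1 = 3 and tw(G) ≤ 3. Conversely, {0, 5, 8, 9} is a clique of size 4, and the vertices of any clique must share a bag in every tree decomposition; so some bag has ≥ 4 vertices and tw(G) ≥ 3. The upper and lower bounds meet at 3, so that is the treewidth.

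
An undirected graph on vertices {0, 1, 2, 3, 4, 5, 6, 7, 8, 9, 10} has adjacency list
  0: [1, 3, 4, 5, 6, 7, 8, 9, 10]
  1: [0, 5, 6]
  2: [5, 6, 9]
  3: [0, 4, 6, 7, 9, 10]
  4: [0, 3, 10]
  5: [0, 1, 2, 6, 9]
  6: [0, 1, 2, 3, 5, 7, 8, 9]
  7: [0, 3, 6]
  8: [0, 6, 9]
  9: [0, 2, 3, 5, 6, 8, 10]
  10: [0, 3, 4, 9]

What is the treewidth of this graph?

3

A width-3 tree decomposition is:
Bags: B1 = {0, 3, 9, 10}  B2 = {0, 3, 6, 9}  B3 = {0, 5, 6, 9}  B4 = {0, 3, 6, 7}  B5 = {2, 5, 6, 9}  B6 = {0, 6, 8, 9}  B7 = {0, 1, 5, 6}  B8 = {0, 3, 4, 10}
Tree: B1–B2, B2–B3, B2–B4, B3–B5, B3–B6, B3–B7, B1–B8
Each bag holds 4 vertices, so the decomposition has width 3, which upper-bounds the treewidth. Conversely, {0, 3, 9, 10} is a clique of size 4, and the vertices of any clique must share a bag in every tree decomposition; so some bag has ≥ 4 vertices and tw(G) ≥ 3. The upper and lower bounds meet at 3, so that is the treewidth.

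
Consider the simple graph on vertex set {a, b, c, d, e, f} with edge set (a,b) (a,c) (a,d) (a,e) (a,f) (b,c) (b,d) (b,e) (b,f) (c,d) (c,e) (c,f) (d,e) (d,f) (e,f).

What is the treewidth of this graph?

A width-5 tree decomposition is:
Bags: B1 = {a, b, c, d, e, f}
Tree: (single bag)
A single bag containing all 6 vertices is trivially a valid decomposition of width 5. On the other hand G contains the 6-clique {a, b, c, d, e, f}. A clique must lie in a single bag of any decomposition, so no decomposition can have width below 5. Hence tw(G) = 5 exactly.

5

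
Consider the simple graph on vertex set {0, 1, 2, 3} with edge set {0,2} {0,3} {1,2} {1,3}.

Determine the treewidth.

2

A width-2 tree decomposition is:
Bags: B1 = {0, 2, 3}  B2 = {1, 2, 3}
Tree: B1–B2
The largest bag has 3 vertices, giving width 2; this decomposition certifies tw(G) ≤ 2. The edges 3–0–2–1–3 form a cycle, so G is not a tree and its treewidth is at least 2. The upper and lower bounds meet at 2, so that is the treewidth.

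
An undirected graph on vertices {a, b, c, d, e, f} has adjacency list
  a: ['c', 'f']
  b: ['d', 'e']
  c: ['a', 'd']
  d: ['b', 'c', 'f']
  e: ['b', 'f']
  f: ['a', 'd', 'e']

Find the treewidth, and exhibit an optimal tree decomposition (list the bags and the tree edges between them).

The largest bag has 3 vertices, giving width 2; this decomposition certifies tw(G) ≤ 2. The edges a–c–d–f–a form a cycle, so G is not a tree and its treewidth is at least 2. Hence tw(G) = 2 exactly.

Treewidth 2.
One such decomposition:
Bags: B1 = {a, c, f}  B2 = {c, d, f}  B3 = {d, e, f}  B4 = {b, d, e}
Tree: B1–B2, B2–B3, B3–B4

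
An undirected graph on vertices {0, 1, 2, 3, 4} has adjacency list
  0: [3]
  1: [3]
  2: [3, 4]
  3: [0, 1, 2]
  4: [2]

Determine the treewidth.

A width-1 tree decomposition is:
Bags: B1 = {0, 3}  B2 = {1, 3}  B3 = {2, 3}  B4 = {2, 4}
Tree: B1–B2, B1–B3, B3–B4
Every bag has size at most 2, so the width is 2 − 1 = 1 and tw(G) ≤ 1. G has an edge, so its treewidth is at least 1. The upper and lower bounds meet at 1, so that is the treewidth.

1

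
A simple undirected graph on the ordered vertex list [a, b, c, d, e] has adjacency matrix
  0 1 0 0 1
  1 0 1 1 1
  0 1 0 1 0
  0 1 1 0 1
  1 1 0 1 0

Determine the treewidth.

2

A width-2 tree decomposition is:
Bags: B1 = {b, d, e}  B2 = {b, c, d}  B3 = {a, b, e}
Tree: B1–B2, B1–B3
Each bag holds 3 vertices, so the decomposition has width 2, which upper-bounds the treewidth. Conversely, {b, d, e} is a clique of size 3, and the vertices of any clique must share a bag in every tree decomposition; so some bag has ≥ 3 vertices and tw(G) ≥ 2. The upper and lower bounds meet at 2, so that is the treewidth.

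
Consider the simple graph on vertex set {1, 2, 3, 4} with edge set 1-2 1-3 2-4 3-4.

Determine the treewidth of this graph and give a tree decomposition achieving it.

Each bag holds 3 vertices, so the decomposition has width 2, which upper-bounds the treewidth. For the lower bound, G contains the cycle 1–3–4–2–1, so G is not a forest; only forests have treewidth ≤ 1, hence tw(G) ≥ 2. Combining the bounds, tw(G) = 2.

Treewidth 2.
One optimal decomposition is:
Bags: B1 = {1, 3, 4}  B2 = {1, 2, 4}
Tree: B1–B2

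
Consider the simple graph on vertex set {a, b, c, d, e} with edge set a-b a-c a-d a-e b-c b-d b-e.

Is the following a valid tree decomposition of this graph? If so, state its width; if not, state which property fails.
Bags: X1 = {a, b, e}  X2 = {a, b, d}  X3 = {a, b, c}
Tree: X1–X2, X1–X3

Yes; width 2.

Vertex coverage: the bags together contain {a, b, c, d, e}, the full vertex set. Edge coverage: each edge of G has both endpoints in at least one bag. Running intersection: for every vertex, the bags containing it form a connected subtree. All three properties hold, so this is a valid tree decomposition of width max|bag| − 1 = 2, and hence tw(G) ≤ 2.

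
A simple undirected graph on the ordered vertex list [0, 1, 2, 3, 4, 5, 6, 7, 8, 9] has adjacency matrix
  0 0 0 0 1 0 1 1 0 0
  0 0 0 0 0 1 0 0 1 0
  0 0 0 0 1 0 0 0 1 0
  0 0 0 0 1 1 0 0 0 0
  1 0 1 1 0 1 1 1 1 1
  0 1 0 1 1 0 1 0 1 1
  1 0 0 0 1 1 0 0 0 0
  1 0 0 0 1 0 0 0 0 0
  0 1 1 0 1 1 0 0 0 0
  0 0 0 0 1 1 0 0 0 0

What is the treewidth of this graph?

2

A width-2 tree decomposition is:
Bags: B1 = {4, 5, 6}  B2 = {3, 4, 5}  B3 = {4, 5, 8}  B4 = {0, 4, 6}  B5 = {2, 4, 8}  B6 = {1, 5, 8}  B7 = {4, 5, 9}  B8 = {0, 4, 7}
Tree: B1–B2, B2–B3, B1–B4, B3–B5, B3–B6, B2–B7, B4–B8
Each bag holds 3 vertices, so the decomposition has width 2, which upper-bounds the treewidth. On the other hand G contains the 3-clique {1, 5, 8}. A clique must lie in a single bag of any decomposition, so no decomposition can have width below 2. Combining the bounds, tw(G) = 2.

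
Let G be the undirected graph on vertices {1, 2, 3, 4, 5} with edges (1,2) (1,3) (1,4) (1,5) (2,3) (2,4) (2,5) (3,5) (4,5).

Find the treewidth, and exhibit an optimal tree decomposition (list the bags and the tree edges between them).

Each bag holds 4 vertices, so the decomposition has width 3, which upper-bounds the treewidth. Conversely, {1, 2, 3, 5} is a clique of size 4, and the vertices of any clique must share a bag in every tree decomposition; so some bag has ≥ 4 vertices and tw(G) ≥ 3. Hence tw(G) = 3 exactly.

Treewidth 3.
One optimal decomposition is:
Bags: B1 = {1, 2, 3, 5}  B2 = {1, 2, 4, 5}
Tree: B1–B2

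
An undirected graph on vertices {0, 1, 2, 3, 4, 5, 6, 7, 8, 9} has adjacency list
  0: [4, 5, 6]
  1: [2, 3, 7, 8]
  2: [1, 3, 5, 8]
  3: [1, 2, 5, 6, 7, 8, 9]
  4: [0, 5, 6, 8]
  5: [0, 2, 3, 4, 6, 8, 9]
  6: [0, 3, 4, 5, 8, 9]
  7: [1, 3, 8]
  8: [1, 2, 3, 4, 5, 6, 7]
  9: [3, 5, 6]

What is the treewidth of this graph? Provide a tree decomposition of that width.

Every bag has size at most 4, so the width is 4 − 1 = 3 and tw(G) ≤ 3. Conversely, {0, 4, 5, 6} is a clique of size 4, and the vertices of any clique must share a bag in every tree decomposition; so some bag has ≥ 4 vertices and tw(G) ≥ 3. Therefore the treewidth is 3.

Treewidth 3.
Bags: B1 = {3, 5, 6, 9}  B2 = {3, 5, 6, 8}  B3 = {4, 5, 6, 8}  B4 = {0, 4, 5, 6}  B5 = {2, 3, 5, 8}  B6 = {1, 2, 3, 8}  B7 = {1, 3, 7, 8}
Tree: B1–B2, B2–B3, B3–B4, B2–B5, B5–B6, B6–B7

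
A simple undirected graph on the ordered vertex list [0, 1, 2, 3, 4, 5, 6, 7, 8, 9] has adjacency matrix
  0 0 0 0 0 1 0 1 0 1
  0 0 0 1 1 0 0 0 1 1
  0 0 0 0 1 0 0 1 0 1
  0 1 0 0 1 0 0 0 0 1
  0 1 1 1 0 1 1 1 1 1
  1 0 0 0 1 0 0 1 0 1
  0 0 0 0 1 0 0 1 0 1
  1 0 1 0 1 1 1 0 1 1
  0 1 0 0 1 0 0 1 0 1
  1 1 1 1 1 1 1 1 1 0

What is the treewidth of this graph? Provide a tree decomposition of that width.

Treewidth 3.
One optimal decomposition is:
Bags: B1 = {4, 6, 7, 9}  B2 = {4, 7, 8, 9}  B3 = {1, 4, 8, 9}  B4 = {2, 4, 7, 9}  B5 = {1, 3, 4, 9}  B6 = {4, 5, 7, 9}  B7 = {0, 5, 7, 9}
Tree: B1–B2, B2–B3, B1–B4, B3–B5, B4–B6, B6–B7

Each bag holds 4 vertices, so the decomposition has width 3, which upper-bounds the treewidth. For the lower bound, the 4 vertices {0, 5, 7, 9} are pairwise adjacent, and any tree decomposition puts a clique entirely inside one bag — forcing width ≥ 3. The upper and lower bounds meet at 3, so that is the treewidth.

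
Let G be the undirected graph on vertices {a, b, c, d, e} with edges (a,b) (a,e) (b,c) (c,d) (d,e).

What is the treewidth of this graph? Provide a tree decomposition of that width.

Each bag holds 3 vertices, so the decomposition has width 2, which upper-bounds the treewidth. Since c–b–a–e–d–c is a cycle in G, G is not acyclic. Forests are exactly the graphs of treewidth ≤ 1, so tw(G) ≥ 2. Hence tw(G) = 2 exactly.

Treewidth 2.
One such decomposition:
Bags: B1 = {a, b, c}  B2 = {a, c, e}  B3 = {c, d, e}
Tree: B1–B2, B2–B3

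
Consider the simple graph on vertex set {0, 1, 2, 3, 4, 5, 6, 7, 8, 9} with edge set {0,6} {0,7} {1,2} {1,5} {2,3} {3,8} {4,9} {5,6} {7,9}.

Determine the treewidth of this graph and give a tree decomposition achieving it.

Each bag holds 2 vertices, so the decomposition has width 1, which upper-bounds the treewidth. G has an edge, so its treewidth is at least 1. Hence tw(G) = 1 exactly.

Treewidth 1.
One such decomposition:
Bags: B1 = {4, 9}  B2 = {7, 9}  B3 = {0, 7}  B4 = {0, 6}  B5 = {5, 6}  B6 = {1, 5}  B7 = {1, 2}  B8 = {2, 3}  B9 = {3, 8}
Tree: B1–B2, B2–B3, B3–B4, B4–B5, B5–B6, B6–B7, B7–B8, B8–B9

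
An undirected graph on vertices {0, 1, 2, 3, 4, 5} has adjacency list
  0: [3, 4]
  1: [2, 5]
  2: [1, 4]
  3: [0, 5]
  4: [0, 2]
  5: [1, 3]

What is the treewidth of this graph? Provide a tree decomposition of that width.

Treewidth 2.
One such decomposition:
Bags: B1 = {1, 2, 5}  B2 = {2, 4, 5}  B3 = {0, 4, 5}  B4 = {0, 3, 5}
Tree: B1–B2, B2–B3, B3–B4

Every bag has size at most 3, so the width is 3 − 1 = 2 and tw(G) ≤ 2. The edges 5–1–2–4–0–3–5 form a cycle, so G is not a tree and its treewidth is at least 2. Combining the bounds, tw(G) = 2.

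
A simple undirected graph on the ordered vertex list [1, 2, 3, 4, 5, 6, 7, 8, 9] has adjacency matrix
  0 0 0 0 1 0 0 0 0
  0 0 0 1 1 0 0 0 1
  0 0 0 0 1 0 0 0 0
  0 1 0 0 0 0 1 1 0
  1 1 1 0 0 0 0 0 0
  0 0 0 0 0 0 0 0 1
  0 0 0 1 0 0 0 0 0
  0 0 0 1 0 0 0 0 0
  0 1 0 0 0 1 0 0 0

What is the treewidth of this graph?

1

A width-1 tree decomposition is:
Bags: B1 = {2, 4}  B2 = {2, 5}  B3 = {2, 9}  B4 = {6, 9}  B5 = {1, 5}  B6 = {4, 7}  B7 = {4, 8}  B8 = {3, 5}
Tree: B1–B2, B1–B3, B3–B4, B2–B5, B1–B6, B6–B7, B5–B8
Each bag holds 2 vertices, so the decomposition has width 1, which upper-bounds the treewidth. G has an edge, so its treewidth is at least 1. Combining the bounds, tw(G) = 1.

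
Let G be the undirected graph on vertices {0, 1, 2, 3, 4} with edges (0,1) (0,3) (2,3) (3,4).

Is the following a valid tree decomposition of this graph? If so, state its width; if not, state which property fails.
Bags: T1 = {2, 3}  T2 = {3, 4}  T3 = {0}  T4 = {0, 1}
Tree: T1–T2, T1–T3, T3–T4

No — edge (3,0) lies in no bag.

A tree decomposition must satisfy three properties: every vertex lies in some bag; for every edge, both endpoints lie together in some bag; and for every vertex, the bags containing it form a connected subtree. Here edge (3,0) lies in no bag, so the decomposition is invalid.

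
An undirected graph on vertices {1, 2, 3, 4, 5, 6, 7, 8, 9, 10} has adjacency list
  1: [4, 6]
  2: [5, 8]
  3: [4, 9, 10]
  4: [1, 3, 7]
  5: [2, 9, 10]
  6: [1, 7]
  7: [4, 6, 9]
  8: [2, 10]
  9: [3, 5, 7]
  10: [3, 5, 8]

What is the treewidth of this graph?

A width-2 tree decomposition is:
Bags: B1 = {2, 5, 8}  B2 = {5, 8, 10}  B3 = {5, 9, 10}  B4 = {3, 9, 10}  B5 = {3, 7, 9}  B6 = {3, 4, 7}  B7 = {4, 6, 7}  B8 = {1, 4, 6}
Tree: B1–B2, B2–B3, B3–B4, B4–B5, B5–B6, B6–B7, B7–B8
The largest bag has 3 vertices, giving width 2; this decomposition certifies tw(G) ≤ 2. Since 2–8–10–5–2 is a cycle in G, G is not acyclic. Forests are exactly the graphs of treewidth ≤ 1, so tw(G) ≥ 2. Combining the bounds, tw(G) = 2.

2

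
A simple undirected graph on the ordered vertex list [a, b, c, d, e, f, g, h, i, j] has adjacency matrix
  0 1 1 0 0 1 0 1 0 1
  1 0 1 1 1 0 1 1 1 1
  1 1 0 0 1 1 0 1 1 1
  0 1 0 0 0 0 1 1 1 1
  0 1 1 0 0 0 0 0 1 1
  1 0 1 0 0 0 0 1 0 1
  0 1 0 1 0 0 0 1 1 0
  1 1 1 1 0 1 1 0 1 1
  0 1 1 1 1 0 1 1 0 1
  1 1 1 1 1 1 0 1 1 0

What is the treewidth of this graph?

4

A width-4 tree decomposition is:
Bags: B1 = {b, d, h, i, j}  B2 = {b, c, h, i, j}  B3 = {b, d, g, h, i}  B4 = {a, b, c, h, j}  B5 = {b, c, e, i, j}  B6 = {a, c, f, h, j}
Tree: B1–B2, B1–B3, B2–B4, B2–B5, B4–B6
The largest bag has 5 vertices, giving width 4; this decomposition certifies tw(G) ≤ 4. On the other hand G contains the 5-clique {b, c, e, i, j}. A clique must lie in a single bag of any decomposition, so no decomposition can have width below 4. Hence tw(G) = 4 exactly.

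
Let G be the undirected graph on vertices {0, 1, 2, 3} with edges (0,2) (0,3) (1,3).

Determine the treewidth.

A width-1 tree decomposition is:
Bags: B1 = {1, 3}  B2 = {0, 3}  B3 = {0, 2}
Tree: B1–B2, B2–B3
Each bag holds 2 vertices, so the decomposition has width 1, which upper-bounds the treewidth. G has an edge, so its treewidth is at least 1. Therefore the treewidth is 1.

1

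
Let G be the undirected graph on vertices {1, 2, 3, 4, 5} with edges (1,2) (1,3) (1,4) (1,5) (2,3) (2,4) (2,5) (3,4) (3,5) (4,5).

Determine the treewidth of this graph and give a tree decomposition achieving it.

A single bag containing all 5 vertices is trivially a valid decomposition of width 4. For the lower bound, the 5 vertices {1, 2, 3, 4, 5} are pairwise adjacent, and any tree decomposition puts a clique entirely inside one bag — forcing width ≥ 4. Therefore the treewidth is 4.

Treewidth 4.
Bags: B1 = {1, 2, 3, 4, 5}
Tree: (single bag)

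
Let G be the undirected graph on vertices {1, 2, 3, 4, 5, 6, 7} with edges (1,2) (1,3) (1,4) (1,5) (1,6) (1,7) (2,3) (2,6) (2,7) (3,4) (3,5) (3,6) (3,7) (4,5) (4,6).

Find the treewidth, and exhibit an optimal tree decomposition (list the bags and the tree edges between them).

The largest bag has 4 vertices, giving width 3; this decomposition certifies tw(G) ≤ 3. Conversely, {1, 2, 3, 6} is a clique of size 4, and the vertices of any clique must share a bag in every tree decomposition; so some bag has ≥ 4 vertices and tw(G) ≥ 3. The upper and lower bounds meet at 3, so that is the treewidth.

Treewidth 3.
Bags: B1 = {1, 2, 3, 6}  B2 = {1, 2, 3, 7}  B3 = {1, 3, 4, 6}  B4 = {1, 3, 4, 5}
Tree: B1–B2, B1–B3, B3–B4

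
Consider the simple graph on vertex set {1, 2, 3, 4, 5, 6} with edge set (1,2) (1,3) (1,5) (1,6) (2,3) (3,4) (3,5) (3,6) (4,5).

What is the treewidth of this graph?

2

A width-2 tree decomposition is:
Bags: B1 = {1, 3, 5}  B2 = {1, 2, 3}  B3 = {3, 4, 5}  B4 = {1, 3, 6}
Tree: B1–B2, B1–B3, B2–B4
Every bag has size at most 3, so the width is 3 − 1 = 2 and tw(G) ≤ 2. For the lower bound, the 3 vertices {1, 2, 3} are pairwise adjacent, and any tree decomposition puts a clique entirely inside one bag — forcing width ≥ 2. The upper and lower bounds meet at 2, so that is the treewidth.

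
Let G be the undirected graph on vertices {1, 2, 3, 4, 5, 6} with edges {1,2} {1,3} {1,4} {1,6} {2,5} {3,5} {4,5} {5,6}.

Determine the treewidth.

2

A width-2 tree decomposition is:
Bags: B1 = {1, 2, 5}  B2 = {1, 4, 5}  B3 = {1, 5, 6}  B4 = {1, 3, 5}
Tree: B1–B2, B2–B3, B3–B4
Each bag holds 3 vertices, so the decomposition has width 2, which upper-bounds the treewidth. For the lower bound, G contains the cycle 2–1–4–5–2, so G is not a forest; only forests have treewidth ≤ 1, hence tw(G) ≥ 2. Hence tw(G) = 2 exactly.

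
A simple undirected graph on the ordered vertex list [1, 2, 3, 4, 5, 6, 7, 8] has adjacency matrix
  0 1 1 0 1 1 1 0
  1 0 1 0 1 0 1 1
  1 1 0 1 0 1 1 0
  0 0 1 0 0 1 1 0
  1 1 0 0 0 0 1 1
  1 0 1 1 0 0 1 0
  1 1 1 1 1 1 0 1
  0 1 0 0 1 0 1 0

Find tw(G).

3

A width-3 tree decomposition is:
Bags: B1 = {1, 2, 5, 7}  B2 = {1, 2, 3, 7}  B3 = {1, 3, 6, 7}  B4 = {3, 4, 6, 7}  B5 = {2, 5, 7, 8}
Tree: B1–B2, B2–B3, B3–B4, B1–B5
The largest bag has 4 vertices, giving width 3; this decomposition certifies tw(G) ≤ 3. For the lower bound, the 4 vertices {2, 5, 7, 8} are pairwise adjacent, and any tree decomposition puts a clique entirely inside one bag — forcing width ≥ 3. Therefore the treewidth is 3.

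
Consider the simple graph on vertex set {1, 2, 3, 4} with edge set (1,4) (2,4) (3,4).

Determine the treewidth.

1

A width-1 tree decomposition is:
Bags: B1 = {3, 4}  B2 = {1, 4}  B3 = {2, 4}
Tree: B1–B2, B2–B3
Every bag has size at most 2, so the width is 2 − 1 = 1 and tw(G) ≤ 1. Any graph with an edge has treewidth ≥ 1, and G has the edge 3–4. Combining the bounds, tw(G) = 1.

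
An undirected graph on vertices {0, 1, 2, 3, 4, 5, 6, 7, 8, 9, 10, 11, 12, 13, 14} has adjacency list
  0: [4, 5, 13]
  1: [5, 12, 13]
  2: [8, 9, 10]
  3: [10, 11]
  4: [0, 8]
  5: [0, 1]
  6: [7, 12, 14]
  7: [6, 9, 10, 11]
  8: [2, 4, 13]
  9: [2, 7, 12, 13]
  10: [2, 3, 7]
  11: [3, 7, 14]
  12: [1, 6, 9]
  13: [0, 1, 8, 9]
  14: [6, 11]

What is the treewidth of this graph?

3

A width-3 tree decomposition is:
Bags: B1 = {3, 10, 11, 14}  B2 = {7, 10, 11, 14}  B3 = {6, 7, 10, 14}  B4 = {2, 6, 7, 10}  B5 = {2, 6, 7, 9}  B6 = {2, 6, 9, 12}  B7 = {2, 8, 9, 12}  B8 = {8, 9, 12, 13}  B9 = {1, 8, 12, 13}  B10 = {1, 4, 8, 13}  B11 = {0, 1, 4, 13}  B12 = {0, 1, 4, 5}
Tree: B1–B2, B2–B3, B3–B4, B4–B5, B5–B6, B6–B7, B7–B8, B8–B9, B9–B10, B10–B11, B11–B12
Each bag holds 4 vertices, so the decomposition has width 3, which upper-bounds the treewidth. For the lower bound: the 4 vertex sets {3,11,14}, {10}, {7}, {2,6,9,12} are disjoint, each induces a connected subgraph, and every pair is joined by at least one edge of G. Contracting each set to a single vertex therefore yields K_{4} as a minor, and since treewidth is minor-monotone, tw(G) ≥ tw(K_{4}) = 3. Therefore the treewidth is 3.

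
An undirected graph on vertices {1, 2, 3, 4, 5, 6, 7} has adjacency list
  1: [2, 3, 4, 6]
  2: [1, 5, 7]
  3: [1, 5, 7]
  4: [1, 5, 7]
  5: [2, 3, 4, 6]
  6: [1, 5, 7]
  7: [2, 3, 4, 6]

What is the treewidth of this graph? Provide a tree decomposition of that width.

Each bag holds 4 vertices, so the decomposition has width 3, which upper-bounds the treewidth. For the lower bound: the 4 vertex sets {4,5}, {2,7}, {1}, {3} are disjoint, each induces a connected subgraph, and every pair is joined by at least one edge of G. Contracting each set to a single vertex therefore yields K_{4} as a minor, and since treewidth is minor-monotone, tw(G) ≥ tw(K_{4}) = 3. Combining the bounds, tw(G) = 3.

Treewidth 3.
One such decomposition:
Bags: B1 = {1, 4, 5, 7}  B2 = {1, 2, 5, 7}  B3 = {1, 3, 5, 7}  B4 = {1, 5, 6, 7}
Tree: B1–B2, B2–B3, B3–B4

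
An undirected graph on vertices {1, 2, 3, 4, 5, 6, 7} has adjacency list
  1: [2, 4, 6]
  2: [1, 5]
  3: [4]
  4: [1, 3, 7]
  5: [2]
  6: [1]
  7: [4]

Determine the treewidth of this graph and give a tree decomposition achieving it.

Every bag has size at most 2, so the width is 2 − 1 = 1 and tw(G) ≤ 1. Since G has at least one edge (e.g. 6–1), it is not an edgeless graph, so tw(G) ≥ 1. The upper and lower bounds meet at 1, so that is the treewidth.

Treewidth 1.
One optimal decomposition is:
Bags: B1 = {1, 6}  B2 = {1, 4}  B3 = {1, 2}  B4 = {4, 7}  B5 = {3, 4}  B6 = {2, 5}
Tree: B1–B2, B1–B3, B2–B4, B2–B5, B3–B6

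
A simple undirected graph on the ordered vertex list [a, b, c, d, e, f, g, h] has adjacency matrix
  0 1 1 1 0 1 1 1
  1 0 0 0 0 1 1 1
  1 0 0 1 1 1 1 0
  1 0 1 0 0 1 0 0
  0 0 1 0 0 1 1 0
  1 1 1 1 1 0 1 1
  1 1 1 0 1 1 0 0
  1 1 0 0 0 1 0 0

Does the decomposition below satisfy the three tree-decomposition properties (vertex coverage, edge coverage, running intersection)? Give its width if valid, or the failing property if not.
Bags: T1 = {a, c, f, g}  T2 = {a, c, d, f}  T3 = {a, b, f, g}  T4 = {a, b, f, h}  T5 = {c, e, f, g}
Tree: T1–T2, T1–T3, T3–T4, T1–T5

Yes; width 3.

Vertex coverage: the bags together contain {a, b, c, d, e, f, g, h}, the full vertex set. Edge coverage: each edge of G has both endpoints in at least one bag. Running intersection: for every vertex, the bags containing it form a connected subtree. All three properties hold, so this is a valid tree decomposition of width max|bag| − 1 = 3, and hence tw(G) ≤ 3.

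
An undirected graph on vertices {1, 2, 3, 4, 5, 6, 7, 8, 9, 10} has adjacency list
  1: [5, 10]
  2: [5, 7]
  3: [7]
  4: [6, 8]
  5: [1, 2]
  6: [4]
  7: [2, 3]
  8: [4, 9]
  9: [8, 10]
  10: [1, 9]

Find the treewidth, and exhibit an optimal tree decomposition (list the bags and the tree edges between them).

The largest bag has 2 vertices, giving width 1; this decomposition certifies tw(G) ≤ 1. G has an edge, so its treewidth is at least 1. Therefore the treewidth is 1.

Treewidth 1.
Bags: B1 = {4, 6}  B2 = {4, 8}  B3 = {8, 9}  B4 = {9, 10}  B5 = {1, 10}  B6 = {1, 5}  B7 = {2, 5}  B8 = {2, 7}  B9 = {3, 7}
Tree: B1–B2, B2–B3, B3–B4, B4–B5, B5–B6, B6–B7, B7–B8, B8–B9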